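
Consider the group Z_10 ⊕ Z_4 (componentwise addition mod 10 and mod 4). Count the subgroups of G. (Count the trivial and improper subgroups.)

16

|G| = 40, so by Lagrange every subgroup order divides 40. Divisors: 1, 2, 4, 5, 8, 10, 20, 40.
Subgroups by order — order 1: 1; order 2: 3; order 4: 3; order 5: 1; order 8: 1; order 10: 3; order 20: 3; order 40: 1.
Total: 1 + 3 + 3 + 1 + 1 + 3 + 3 + 1 = 16.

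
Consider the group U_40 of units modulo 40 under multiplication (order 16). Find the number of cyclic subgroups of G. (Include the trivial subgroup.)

A cyclic subgroup of order d is generated by each of its φ(d) elements of order d, so the cyclic subgroups of order d number (#elements of order d)/φ(d).
Cyclic subgroups by order — order 1: 1; order 2: 7; order 4: 4.
Total: 12.

12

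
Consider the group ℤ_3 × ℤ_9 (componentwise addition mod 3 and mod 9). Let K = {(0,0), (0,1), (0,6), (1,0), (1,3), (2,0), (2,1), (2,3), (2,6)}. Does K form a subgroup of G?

(0,1) ∈ K but its inverse (0,8) ∉ K, so K is not a subgroup.

No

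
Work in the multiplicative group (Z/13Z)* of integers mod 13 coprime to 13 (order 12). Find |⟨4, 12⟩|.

6

|⟨4⟩| = 6 and |⟨12⟩| = 2, so |H| is a multiple of lcm(6, 2) = 6 and divides |G| = 12.
Closing under the operation: H = {1, 3, 4, 9, 10, 12}, so |H| = 6.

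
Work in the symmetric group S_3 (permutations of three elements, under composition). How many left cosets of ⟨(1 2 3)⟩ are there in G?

|⟨(1 2 3)⟩| = 3 and |G| = 6.
By Lagrange, [G : H] = |G|/|H| = 6/3 = 2.

2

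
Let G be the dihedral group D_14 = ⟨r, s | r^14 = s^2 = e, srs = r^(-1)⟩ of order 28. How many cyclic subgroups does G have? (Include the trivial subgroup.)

Each element a generates a cyclic subgroup ⟨a⟩; distinct elements may generate the same one (a cyclic group of order d has φ(d) generators).
Cyclic subgroups by order — order 1: 1; order 2: 15; order 7: 1; order 14: 1.
Total: 18.

18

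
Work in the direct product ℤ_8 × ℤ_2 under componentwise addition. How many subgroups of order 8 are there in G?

|G| = 16 and 8 | 16, so subgroups of order 8 are possible by Lagrange.
The subgroups of order 8 are: {(0,0), (0,1), (2,0), (2,1), (4,0), (4,1), (6,0), (6,1)}; {(0,0), (1,0), (2,0), (3,0), (4,0), (5,0), (6,0), (7,0)}; {(0,0), (1,1), (2,0), (3,1), (4,0), (5,1), (6,0), (7,1)}.
So G has 3 subgroups of order 8.

3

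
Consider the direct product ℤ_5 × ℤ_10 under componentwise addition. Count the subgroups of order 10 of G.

6

|G| = 50 and 10 | 50, so subgroups of order 10 are possible by Lagrange.
The subgroups of order 10 are: {(0,0), (0,1), (0,2), (0,3), (0,4), (0,5), (0,6), (0,7), (0,8), (0,9)}; {(0,0), (0,5), (1,0), (1,5), (2,0), (2,5), (3,0), (3,5), (4,0), (4,5)}; {(0,0), (0,5), (1,1), (1,6), (2,2), (2,7), (3,3), (3,8), (4,4), (4,9)}; {(0,0), (0,5), (1,2), (1,7), (2,4), (2,9), (3,1), (3,6), (4,3), (4,8)}; … (6 in all).
So G has 6 subgroups of order 10.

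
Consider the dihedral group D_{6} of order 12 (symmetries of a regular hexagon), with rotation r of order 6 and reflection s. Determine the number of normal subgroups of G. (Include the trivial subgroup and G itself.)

7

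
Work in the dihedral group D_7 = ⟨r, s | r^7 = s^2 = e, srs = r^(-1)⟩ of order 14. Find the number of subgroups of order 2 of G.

|G| = 14 and 2 | 14, so subgroups of order 2 are possible by Lagrange.
The subgroups of order 2 are: {e, r^2s}; {e, r^3s}; {e, r^4s}; {e, r^5s}; … (7 in all).
So G has 7 subgroups of order 2.

7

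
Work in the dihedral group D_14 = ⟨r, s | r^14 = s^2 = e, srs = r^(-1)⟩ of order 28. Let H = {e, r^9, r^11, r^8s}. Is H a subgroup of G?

No

r^9 ∈ H but its inverse r^5 ∉ H, so H is not a subgroup.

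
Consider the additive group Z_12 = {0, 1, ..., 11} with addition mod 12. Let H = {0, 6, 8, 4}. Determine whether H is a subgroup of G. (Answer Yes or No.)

Closure fails: 4 + 6 = 10 ∉ H. So H is not a subgroup.

No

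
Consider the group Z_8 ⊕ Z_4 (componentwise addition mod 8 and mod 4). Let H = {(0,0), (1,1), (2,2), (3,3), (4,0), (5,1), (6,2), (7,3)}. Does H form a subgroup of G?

Yes

|H| = 8 divides |G| = 32, consistent with Lagrange.
H contains the identity, every element's inverse is in H, and H is closed under +: it is a subgroup.
In fact H = ⟨(1,1)⟩.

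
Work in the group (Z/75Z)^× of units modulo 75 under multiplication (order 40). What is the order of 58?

Compute successive powers of 58 mod 75: 58, 64, 37, 46, 43, 19, 52, 16, …; 58^20 ≡ 1 (mod 75).
So |⟨58⟩| = 20.

20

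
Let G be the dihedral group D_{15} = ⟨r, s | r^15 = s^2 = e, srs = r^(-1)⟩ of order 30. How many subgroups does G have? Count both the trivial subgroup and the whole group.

|G| = 30, so by Lagrange every subgroup order divides 30. Divisors: 1, 2, 3, 5, 6, 10, 15, 30.
Subgroups by order — order 1: 1; order 2: 15; order 3: 1; order 5: 1; order 6: 5; order 10: 3; order 15: 1; order 30: 1.
Total: 1 + 15 + 1 + 1 + 5 + 3 + 1 + 1 = 28.

28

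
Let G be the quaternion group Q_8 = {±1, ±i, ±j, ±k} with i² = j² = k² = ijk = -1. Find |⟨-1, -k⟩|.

4

|⟨-1⟩| = 2 and |⟨-k⟩| = 4, so |H| is a multiple of lcm(2, 4) = 4 and divides |G| = 8.
Closing under the operation: H = {1, -1, k, -k}, so |H| = 4.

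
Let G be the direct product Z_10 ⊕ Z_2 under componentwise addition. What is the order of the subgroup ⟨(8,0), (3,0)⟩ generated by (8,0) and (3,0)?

10

|⟨(8,0)⟩| = 5 and |⟨(3,0)⟩| = 10, so |H| is a multiple of lcm(5, 10) = 10 and divides |G| = 20.
Closing under the operation: H = {(0,0), (1,0), (2,0), (3,0), (4,0), (5,0), (6,0), (7,0), (8,0), (9,0)}, so |H| = 10.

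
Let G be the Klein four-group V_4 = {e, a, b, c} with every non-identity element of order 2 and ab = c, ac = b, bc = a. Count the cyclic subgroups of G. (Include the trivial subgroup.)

Each element a generates a cyclic subgroup ⟨a⟩; distinct elements may generate the same one (a cyclic group of order d has φ(d) generators).
Cyclic subgroups by order — order 1: 1; order 2: 3.
Total: 4.

4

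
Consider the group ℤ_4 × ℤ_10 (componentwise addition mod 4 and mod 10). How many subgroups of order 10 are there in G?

3

|G| = 40 and 10 | 40, so subgroups of order 10 are possible by Lagrange.
The subgroups of order 10 are: {(0,0), (0,1), (0,2), (0,3), (0,4), (0,5), (0,6), (0,7), (0,8), (0,9)}; {(0,0), (0,2), (0,4), (0,6), (0,8), (2,0), (2,2), (2,4), (2,6), (2,8)}; {(0,0), (0,2), (0,4), (0,6), (0,8), (2,1), (2,3), (2,5), (2,7), (2,9)}.
So G has 3 subgroups of order 10.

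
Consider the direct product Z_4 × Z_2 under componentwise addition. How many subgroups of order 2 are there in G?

|G| = 8 and 2 | 8, so subgroups of order 2 are possible by Lagrange.
The subgroups of order 2 are: {(0,0), (0,1)}; {(0,0), (2,0)}; {(0,0), (2,1)}.
So G has 3 subgroups of order 2.

3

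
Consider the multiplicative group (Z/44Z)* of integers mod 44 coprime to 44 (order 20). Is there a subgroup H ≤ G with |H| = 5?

5 | 20. A subgroup of order 5 is {1, 5, 9, 25, 37}.

Yes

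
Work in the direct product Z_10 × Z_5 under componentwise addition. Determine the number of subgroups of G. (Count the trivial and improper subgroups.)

|G| = 50, so by Lagrange every subgroup order divides 50. Divisors: 1, 2, 5, 10, 25, 50.
Subgroups by order — order 1: 1; order 2: 1; order 5: 6; order 10: 6; order 25: 1; order 50: 1.
Total: 1 + 1 + 6 + 6 + 1 + 1 = 16.

16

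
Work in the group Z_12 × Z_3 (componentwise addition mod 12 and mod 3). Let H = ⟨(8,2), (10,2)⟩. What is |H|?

18

|⟨(8,2)⟩| = 3 and |⟨(10,2)⟩| = 6, so |H| is a multiple of lcm(3, 6) = 6 and divides |G| = 36.
Closing under the operation: H = {(0,0), (0,1), (0,2), (2,0), (2,1), (2,2), (4,0), (4,1), (4,2), (6,0), (6,1), (6,2), (8,0), (8,1), (8,2), (10,0), (10,1), (10,2)}, so |H| = 18.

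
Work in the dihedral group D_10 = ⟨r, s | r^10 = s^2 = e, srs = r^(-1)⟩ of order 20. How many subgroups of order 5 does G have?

|G| = 20 and 5 | 20, so subgroups of order 5 are possible by Lagrange.
The subgroups of order 5 are: {e, r^2, r^4, r^6, r^8}.
So G has 1 subgroup of order 5.

1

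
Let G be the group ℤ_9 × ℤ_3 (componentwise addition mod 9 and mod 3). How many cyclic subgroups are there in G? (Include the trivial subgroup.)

Each element a generates a cyclic subgroup ⟨a⟩; distinct elements may generate the same one (a cyclic group of order d has φ(d) generators).
Cyclic subgroups by order — order 1: 1; order 3: 4; order 9: 3.
Total: 8.

8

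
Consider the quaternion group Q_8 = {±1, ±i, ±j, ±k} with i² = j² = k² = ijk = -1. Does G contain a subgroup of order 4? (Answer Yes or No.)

Yes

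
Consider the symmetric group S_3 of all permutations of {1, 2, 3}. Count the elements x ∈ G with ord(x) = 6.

0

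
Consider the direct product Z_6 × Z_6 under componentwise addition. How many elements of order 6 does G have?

24

An element (a,b) has order lcm(ord(a), ord(b)); count pairs with lcm equal to 6.
Enumerating gives 24 such elements.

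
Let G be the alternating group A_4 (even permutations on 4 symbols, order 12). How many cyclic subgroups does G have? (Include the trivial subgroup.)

8

Group the elements of G by the cyclic subgroup they generate; each cyclic subgroup of order d accounts for φ(d) elements.
Cyclic subgroups by order — order 1: 1; order 2: 3; order 3: 4.
Total: 8.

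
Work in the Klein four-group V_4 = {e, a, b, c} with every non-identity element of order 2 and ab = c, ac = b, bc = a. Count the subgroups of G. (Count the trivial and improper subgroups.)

5

|G| = 4, so by Lagrange every subgroup order divides 4. Divisors: 1, 2, 4.
Subgroups by order — order 1: 1; order 2: 3; order 4: 1.
Total: 1 + 3 + 1 = 5.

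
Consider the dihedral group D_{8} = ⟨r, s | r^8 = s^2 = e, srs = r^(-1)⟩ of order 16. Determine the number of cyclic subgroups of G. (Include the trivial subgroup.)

12

Group the elements of G by the cyclic subgroup they generate; each cyclic subgroup of order d accounts for φ(d) elements.
Cyclic subgroups by order — order 1: 1; order 2: 9; order 4: 1; order 8: 1.
Total: 12.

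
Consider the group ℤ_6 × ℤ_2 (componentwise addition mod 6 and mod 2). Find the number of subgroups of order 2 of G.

|G| = 12 and 2 | 12, so subgroups of order 2 are possible by Lagrange.
The subgroups of order 2 are: {(0,0), (0,1)}; {(0,0), (3,0)}; {(0,0), (3,1)}.
So G has 3 subgroups of order 2.

3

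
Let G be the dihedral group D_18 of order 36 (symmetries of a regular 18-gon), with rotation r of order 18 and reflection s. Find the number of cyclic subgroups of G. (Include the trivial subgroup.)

Each element a generates a cyclic subgroup ⟨a⟩; distinct elements may generate the same one (a cyclic group of order d has φ(d) generators).
Cyclic subgroups by order — order 1: 1; order 2: 19; order 3: 1; order 6: 1; order 9: 1; order 18: 1.
Total: 24.

24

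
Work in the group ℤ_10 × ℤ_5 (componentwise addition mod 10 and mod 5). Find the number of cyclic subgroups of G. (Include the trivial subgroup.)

14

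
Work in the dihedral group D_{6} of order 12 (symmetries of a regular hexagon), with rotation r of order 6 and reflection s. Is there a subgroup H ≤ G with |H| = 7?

No

7 does not divide |G| = 12, so by Lagrange no subgroup of order 7 exists.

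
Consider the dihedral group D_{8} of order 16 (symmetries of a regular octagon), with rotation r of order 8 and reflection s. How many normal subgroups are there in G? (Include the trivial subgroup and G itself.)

G has 19 subgroups. Checking conjugation-invariance by order — order 1: 1/1 normal; order 2: 1/9 normal; order 4: 1/5 normal; order 8: 3/3 normal; order 16: 1/1 normal.
Total normal subgroups: 7.

7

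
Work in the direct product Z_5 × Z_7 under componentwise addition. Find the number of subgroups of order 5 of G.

1

|G| = 35 and 5 | 35, so subgroups of order 5 are possible by Lagrange.
The subgroups of order 5 are: {(0,0), (1,0), (2,0), (3,0), (4,0)}.
So G has 1 subgroup of order 5.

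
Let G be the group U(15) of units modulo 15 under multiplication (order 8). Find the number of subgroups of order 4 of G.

|G| = 8 and 4 | 8, so subgroups of order 4 are possible by Lagrange.
The subgroups of order 4 are: {1, 4, 11, 14}; {1, 4, 7, 13}; {1, 2, 4, 8}.
So G has 3 subgroups of order 4.

3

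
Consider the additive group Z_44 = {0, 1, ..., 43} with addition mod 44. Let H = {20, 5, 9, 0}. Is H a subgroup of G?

No

9 ∈ H but its inverse 35 ∉ H, so H is not a subgroup.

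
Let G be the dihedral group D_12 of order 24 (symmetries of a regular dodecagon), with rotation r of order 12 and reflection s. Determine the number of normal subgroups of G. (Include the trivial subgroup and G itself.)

G has 34 subgroups. Checking conjugation-invariance by order — order 1: 1/1 normal; order 2: 1/13 normal; order 3: 1/1 normal; order 4: 1/7 normal; order 6: 1/5 normal; order 8: 0/3 normal; order 12: 3/3 normal; order 24: 1/1 normal.
Total normal subgroups: 9.

9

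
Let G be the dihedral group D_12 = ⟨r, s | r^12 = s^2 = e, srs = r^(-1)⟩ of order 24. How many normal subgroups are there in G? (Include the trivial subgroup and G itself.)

G has 34 subgroups. Checking conjugation-invariance by order — order 1: 1/1 normal; order 2: 1/13 normal; order 3: 1/1 normal; order 4: 1/7 normal; order 6: 1/5 normal; order 8: 0/3 normal; order 12: 3/3 normal; order 24: 1/1 normal.
Total normal subgroups: 9.

9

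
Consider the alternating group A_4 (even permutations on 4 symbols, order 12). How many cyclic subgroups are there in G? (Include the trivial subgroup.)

A cyclic subgroup of order d is generated by each of its φ(d) elements of order d, so the cyclic subgroups of order d number (#elements of order d)/φ(d).
Cyclic subgroups by order — order 1: 1; order 2: 3; order 3: 4.
Total: 8.

8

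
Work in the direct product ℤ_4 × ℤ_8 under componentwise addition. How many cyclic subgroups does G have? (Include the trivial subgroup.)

14

Each element a generates a cyclic subgroup ⟨a⟩; distinct elements may generate the same one (a cyclic group of order d has φ(d) generators).
Cyclic subgroups by order — order 1: 1; order 2: 3; order 4: 6; order 8: 4.
Total: 14.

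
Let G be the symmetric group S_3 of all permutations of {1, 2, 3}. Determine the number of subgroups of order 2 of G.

3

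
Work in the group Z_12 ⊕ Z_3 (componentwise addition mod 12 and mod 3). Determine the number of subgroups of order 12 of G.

4

|G| = 36 and 12 | 36, so subgroups of order 12 are possible by Lagrange.
The subgroups of order 12 are: {(0,0), (0,1), (0,2), (3,0), (3,1), (3,2), (6,0), (6,1), (6,2), (9,0), (9,1), (9,2)}; {(0,0), (1,0), (2,0), (3,0), (4,0), (5,0), (6,0), (7,0), (8,0), (9,0), (10,0), (11,0)}; {(0,0), (1,1), (2,2), (3,0), (4,1), (5,2), (6,0), (7,1), (8,2), (9,0), (10,1), (11,2)}; {(0,0), (1,2), (2,1), (3,0), (4,2), (5,1), (6,0), (7,2), (8,1), (9,0), (10,2), (11,1)}.
So G has 4 subgroups of order 12.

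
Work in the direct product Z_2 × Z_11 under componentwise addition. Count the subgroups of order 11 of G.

1

|G| = 22 and 11 | 22, so subgroups of order 11 are possible by Lagrange.
The subgroups of order 11 are: {(0,0), (0,1), (0,2), (0,3), (0,4), (0,5), (0,6), (0,7), (0,8), (0,9), (0,10)}.
So G has 1 subgroup of order 11.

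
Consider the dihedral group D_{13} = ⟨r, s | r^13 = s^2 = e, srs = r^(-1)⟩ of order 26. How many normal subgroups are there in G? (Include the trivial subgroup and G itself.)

G has 16 subgroups. Checking conjugation-invariance by order — order 1: 1/1 normal; order 2: 0/13 normal; order 13: 1/1 normal; order 26: 1/1 normal.
Total normal subgroups: 3.

3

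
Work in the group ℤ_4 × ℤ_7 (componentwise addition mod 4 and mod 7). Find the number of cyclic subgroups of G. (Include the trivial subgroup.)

6

Group the elements of G by the cyclic subgroup they generate; each cyclic subgroup of order d accounts for φ(d) elements.
Cyclic subgroups by order — order 1: 1; order 2: 1; order 4: 1; order 7: 1; order 14: 1; order 28: 1.
Total: 6.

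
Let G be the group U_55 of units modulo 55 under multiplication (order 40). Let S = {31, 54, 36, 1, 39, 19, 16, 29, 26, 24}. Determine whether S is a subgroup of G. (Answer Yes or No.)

Yes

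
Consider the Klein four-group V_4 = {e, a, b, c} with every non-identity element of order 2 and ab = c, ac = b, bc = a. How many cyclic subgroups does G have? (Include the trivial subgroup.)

Each element a generates a cyclic subgroup ⟨a⟩; distinct elements may generate the same one (a cyclic group of order d has φ(d) generators).
Cyclic subgroups by order — order 1: 1; order 2: 3.
Total: 4.

4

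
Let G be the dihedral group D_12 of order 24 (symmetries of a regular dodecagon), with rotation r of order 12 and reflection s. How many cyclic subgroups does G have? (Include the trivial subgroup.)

18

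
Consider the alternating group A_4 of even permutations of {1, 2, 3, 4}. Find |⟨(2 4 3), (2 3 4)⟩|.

3

|⟨(2 4 3)⟩| = 3 and |⟨(2 3 4)⟩| = 3, so |H| is a multiple of lcm(3, 3) = 3 and divides |G| = 12.
Closing under the operation: H = {e, (2 3 4), (2 4 3)}, so |H| = 3.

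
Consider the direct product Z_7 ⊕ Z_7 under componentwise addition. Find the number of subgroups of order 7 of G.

8

|G| = 49 and 7 | 49, so subgroups of order 7 are possible by Lagrange.
The subgroups of order 7 are: {(0,0), (0,1), (0,2), (0,3), (0,4), (0,5), (0,6)}; {(0,0), (1,0), (2,0), (3,0), (4,0), (5,0), (6,0)}; {(0,0), (1,1), (2,2), (3,3), (4,4), (5,5), (6,6)}; {(0,0), (1,2), (2,4), (3,6), (4,1), (5,3), (6,5)}; … (8 in all).
So G has 8 subgroups of order 7.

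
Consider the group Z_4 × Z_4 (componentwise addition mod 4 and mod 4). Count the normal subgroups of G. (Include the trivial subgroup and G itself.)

15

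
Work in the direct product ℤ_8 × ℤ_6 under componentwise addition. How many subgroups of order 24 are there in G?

3

|G| = 48 and 24 | 48, so subgroups of order 24 are possible by Lagrange.
The subgroups of order 24 are: {(0,0), (0,1), (0,2), (0,3), (0,4), (0,5), (2,0), (2,1), (2,2), (2,3), (2,4), (2,5), (4,0), (4,1), (4,2), (4,3), (4,4), (4,5), (6,0), (6,1), (6,2), (6,3), (6,4), (6,5)}; {(0,0), (0,2), (0,4), (1,0), (1,2), (1,4), (2,0), (2,2), (2,4), (3,0), (3,2), (3,4), (4,0), (4,2), (4,4), (5,0), (5,2), (5,4), (6,0), (6,2), (6,4), (7,0), (7,2), (7,4)}; {(0,0), (0,2), (0,4), (1,1), (1,3), (1,5), (2,0), (2,2), (2,4), (3,1), (3,3), (3,5), (4,0), (4,2), (4,4), (5,1), (5,3), (5,5), (6,0), (6,2), (6,4), (7,1), (7,3), (7,5)}.
So G has 3 subgroups of order 24.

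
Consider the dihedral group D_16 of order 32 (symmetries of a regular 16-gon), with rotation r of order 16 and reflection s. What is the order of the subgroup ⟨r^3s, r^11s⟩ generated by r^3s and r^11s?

4

|⟨r^3s⟩| = 2 and |⟨r^11s⟩| = 2, so |H| is a multiple of lcm(2, 2) = 2 and divides |G| = 32.
Closing under the operation: H = {e, r^8, r^3s, r^11s}, so |H| = 4.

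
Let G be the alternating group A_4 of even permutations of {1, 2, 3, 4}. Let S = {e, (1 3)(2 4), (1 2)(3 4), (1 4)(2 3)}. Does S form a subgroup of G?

Yes

|S| = 4 divides |G| = 12, consistent with Lagrange.
S contains the identity, every element's inverse is in S, and S is closed under ∘: it is a subgroup.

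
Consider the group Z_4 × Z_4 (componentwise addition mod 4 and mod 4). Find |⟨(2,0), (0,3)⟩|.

|⟨(2,0)⟩| = 2 and |⟨(0,3)⟩| = 4, so |H| is a multiple of lcm(2, 4) = 4 and divides |G| = 16.
Closing under the operation: H = {(0,0), (0,1), (0,2), (0,3), (2,0), (2,1), (2,2), (2,3)}, so |H| = 8.

8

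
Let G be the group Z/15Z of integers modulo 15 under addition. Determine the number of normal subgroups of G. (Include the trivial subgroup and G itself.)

4

G is abelian, so every subgroup is normal.
G has 4 subgroups in total, hence 4 normal subgroups.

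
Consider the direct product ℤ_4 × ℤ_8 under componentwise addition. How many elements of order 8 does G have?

16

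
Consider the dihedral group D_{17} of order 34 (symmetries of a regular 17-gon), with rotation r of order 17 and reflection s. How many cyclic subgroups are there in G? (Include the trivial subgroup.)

Group the elements of G by the cyclic subgroup they generate; each cyclic subgroup of order d accounts for φ(d) elements.
Cyclic subgroups by order — order 1: 1; order 2: 17; order 17: 1.
Total: 19.

19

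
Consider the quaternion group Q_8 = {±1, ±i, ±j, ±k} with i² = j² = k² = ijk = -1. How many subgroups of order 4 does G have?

3

|G| = 8 and 4 | 8, so subgroups of order 4 are possible by Lagrange.
The subgroups of order 4 are: {1, -1, i, -i}; {1, -1, j, -j}; {1, -1, k, -k}.
So G has 3 subgroups of order 4.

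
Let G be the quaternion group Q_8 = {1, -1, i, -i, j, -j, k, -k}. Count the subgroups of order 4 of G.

3

|G| = 8 and 4 | 8, so subgroups of order 4 are possible by Lagrange.
The subgroups of order 4 are: {1, -1, i, -i}; {1, -1, j, -j}; {1, -1, k, -k}.
So G has 3 subgroups of order 4.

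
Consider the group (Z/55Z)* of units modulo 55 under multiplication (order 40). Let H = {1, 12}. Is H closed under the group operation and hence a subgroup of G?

No

12 ∈ H but its inverse 23 ∉ H, so H is not a subgroup.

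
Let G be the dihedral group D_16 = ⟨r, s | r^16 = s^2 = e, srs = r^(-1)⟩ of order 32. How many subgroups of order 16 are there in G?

3

|G| = 32 and 16 | 32, so subgroups of order 16 are possible by Lagrange.
The subgroups of order 16 are: {e, r, r^2, r^3, r^4, r^5, r^6, r^7, r^8, r^9, r^10, r^11, r^12, r^13, r^14, r^15}; {e, r^2, r^4, r^6, r^8, r^10, r^12, r^14, s, r^2s, r^4s, r^6s, r^8s, r^10s, r^12s, r^14s}; {e, r^2, r^4, r^6, r^8, r^10, r^12, r^14, rs, r^3s, r^5s, r^7s, r^9s, r^11s, r^13s, r^15s}.
So G has 3 subgroups of order 16.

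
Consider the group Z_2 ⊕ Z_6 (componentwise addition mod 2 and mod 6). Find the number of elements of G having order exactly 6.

An element (a,b) has order lcm(ord(a), ord(b)); count pairs with lcm equal to 6.
Enumerating gives 6 such elements.

6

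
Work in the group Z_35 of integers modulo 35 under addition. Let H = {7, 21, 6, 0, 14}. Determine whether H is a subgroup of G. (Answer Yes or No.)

No

6 ∈ H but its inverse 29 ∉ H, so H is not a subgroup.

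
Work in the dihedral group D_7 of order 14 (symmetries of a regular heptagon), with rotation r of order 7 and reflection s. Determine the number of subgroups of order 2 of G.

7

|G| = 14 and 2 | 14, so subgroups of order 2 are possible by Lagrange.
The subgroups of order 2 are: {e, r^2s}; {e, r^3s}; {e, r^4s}; {e, r^5s}; … (7 in all).
So G has 7 subgroups of order 2.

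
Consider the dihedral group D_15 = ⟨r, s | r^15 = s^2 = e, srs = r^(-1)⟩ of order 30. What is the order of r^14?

Computing powers of r^14: the smallest k with (r^14)^k = e is k = 15.

15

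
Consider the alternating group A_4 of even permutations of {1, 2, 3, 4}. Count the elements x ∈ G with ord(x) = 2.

The elements of order 2 are: (1 2)(3 4), (1 3)(2 4), (1 4)(2 3).
That's 3.

3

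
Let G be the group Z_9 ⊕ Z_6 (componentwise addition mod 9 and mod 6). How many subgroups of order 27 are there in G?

1

|G| = 54 and 27 | 54, so subgroups of order 27 are possible by Lagrange.
The subgroups of order 27 are: {(0,0), (0,2), (0,4), (1,0), (1,2), (1,4), (2,0), (2,2), (2,4), (3,0), (3,2), (3,4), (4,0), (4,2), (4,4), (5,0), (5,2), (5,4), (6,0), (6,2), (6,4), (7,0), (7,2), (7,4), (8,0), (8,2), (8,4)}.
So G has 1 subgroup of order 27.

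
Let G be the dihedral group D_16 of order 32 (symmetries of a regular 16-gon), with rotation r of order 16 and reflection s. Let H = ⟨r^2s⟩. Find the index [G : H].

16

|⟨r^2s⟩| = 2 and |G| = 32.
By Lagrange, [G : H] = |G|/|H| = 32/2 = 16.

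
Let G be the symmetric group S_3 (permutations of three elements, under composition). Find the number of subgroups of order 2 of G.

3

|G| = 6 and 2 | 6, so subgroups of order 2 are possible by Lagrange.
The subgroups of order 2 are: {e, (1 2)}; {e, (1 3)}; {e, (2 3)}.
So G has 3 subgroups of order 2.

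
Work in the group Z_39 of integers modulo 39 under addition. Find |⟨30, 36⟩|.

|⟨30⟩| = 13 and |⟨36⟩| = 13, so |H| is a multiple of lcm(13, 13) = 13 and divides |G| = 39.
Closing under the operation: H = {0, 3, 6, 9, 12, 15, 18, 21, 24, 27, 30, 33, 36}, so |H| = 13.

13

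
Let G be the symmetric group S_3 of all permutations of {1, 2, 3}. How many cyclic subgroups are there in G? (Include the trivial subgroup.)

5

A cyclic subgroup of order d is generated by each of its φ(d) elements of order d, so the cyclic subgroups of order d number (#elements of order d)/φ(d).
Cyclic subgroups by order — order 1: 1; order 2: 3; order 3: 1.
Total: 5.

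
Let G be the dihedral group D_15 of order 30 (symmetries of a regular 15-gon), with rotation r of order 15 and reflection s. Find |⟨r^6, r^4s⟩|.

10

|⟨r^6⟩| = 5 and |⟨r^4s⟩| = 2, so |H| is a multiple of lcm(5, 2) = 10 and divides |G| = 30.
Closing under the operation: H = {e, r^3, r^6, r^9, r^12, rs, r^4s, r^7s, r^10s, r^13s}, so |H| = 10.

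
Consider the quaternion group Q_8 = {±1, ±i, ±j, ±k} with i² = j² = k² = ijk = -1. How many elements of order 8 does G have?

0

No element of G has order 8 (even though 8 | 8).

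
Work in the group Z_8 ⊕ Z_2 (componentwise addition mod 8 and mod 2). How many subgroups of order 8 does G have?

3

|G| = 16 and 8 | 16, so subgroups of order 8 are possible by Lagrange.
The subgroups of order 8 are: {(0,0), (0,1), (2,0), (2,1), (4,0), (4,1), (6,0), (6,1)}; {(0,0), (1,0), (2,0), (3,0), (4,0), (5,0), (6,0), (7,0)}; {(0,0), (1,1), (2,0), (3,1), (4,0), (5,1), (6,0), (7,1)}.
So G has 3 subgroups of order 8.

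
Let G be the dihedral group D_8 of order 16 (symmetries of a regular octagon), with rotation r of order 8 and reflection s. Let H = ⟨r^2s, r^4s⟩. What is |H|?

|⟨r^2s⟩| = 2 and |⟨r^4s⟩| = 2, so |H| is a multiple of lcm(2, 2) = 2 and divides |G| = 16.
Closing under the operation: H = {e, r^2, r^4, r^6, s, r^2s, r^4s, r^6s}, so |H| = 8.

8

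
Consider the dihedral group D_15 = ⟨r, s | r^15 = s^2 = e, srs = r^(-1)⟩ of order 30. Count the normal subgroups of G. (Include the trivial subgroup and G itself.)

5

G has 28 subgroups. Checking conjugation-invariance by order — order 1: 1/1 normal; order 2: 0/15 normal; order 3: 1/1 normal; order 5: 1/1 normal; order 6: 0/5 normal; order 10: 0/3 normal; order 15: 1/1 normal; order 30: 1/1 normal.
Total normal subgroups: 5.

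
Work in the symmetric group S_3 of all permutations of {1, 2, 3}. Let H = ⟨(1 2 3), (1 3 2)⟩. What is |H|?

|⟨(1 2 3)⟩| = 3 and |⟨(1 3 2)⟩| = 3, so |H| is a multiple of lcm(3, 3) = 3 and divides |G| = 6.
Closing under the operation: H = {e, (1 2 3), (1 3 2)}, so |H| = 3.

3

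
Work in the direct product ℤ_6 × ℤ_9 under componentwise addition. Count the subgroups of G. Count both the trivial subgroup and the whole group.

|G| = 54, so by Lagrange every subgroup order divides 54. Divisors: 1, 2, 3, 6, 9, 18, 27, 54.
Subgroups by order — order 1: 1; order 2: 1; order 3: 4; order 6: 4; order 9: 4; order 18: 4; order 27: 1; order 54: 1.
Total: 1 + 1 + 4 + 4 + 4 + 4 + 1 + 1 = 20.

20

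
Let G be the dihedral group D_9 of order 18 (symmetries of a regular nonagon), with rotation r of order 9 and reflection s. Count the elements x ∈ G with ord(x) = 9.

The elements of order 9 are: r, r^2, r^4, r^5, r^7, r^8.
That's 6.

6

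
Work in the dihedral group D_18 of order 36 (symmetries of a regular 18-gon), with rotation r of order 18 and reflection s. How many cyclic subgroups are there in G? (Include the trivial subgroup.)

Each element a generates a cyclic subgroup ⟨a⟩; distinct elements may generate the same one (a cyclic group of order d has φ(d) generators).
Cyclic subgroups by order — order 1: 1; order 2: 19; order 3: 1; order 6: 1; order 9: 1; order 18: 1.
Total: 24.

24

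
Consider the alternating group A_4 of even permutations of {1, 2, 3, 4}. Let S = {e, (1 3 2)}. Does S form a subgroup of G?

No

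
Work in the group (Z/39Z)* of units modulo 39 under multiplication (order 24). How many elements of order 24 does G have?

0

No element of G has order 24 (even though 24 | 24).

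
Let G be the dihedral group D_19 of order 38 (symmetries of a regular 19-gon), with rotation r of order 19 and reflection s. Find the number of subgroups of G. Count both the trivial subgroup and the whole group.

22

|G| = 38, so by Lagrange every subgroup order divides 38. Divisors: 1, 2, 19, 38.
Subgroups by order — order 1: 1; order 2: 19; order 19: 1; order 38: 1.
Total: 1 + 19 + 1 + 1 = 22.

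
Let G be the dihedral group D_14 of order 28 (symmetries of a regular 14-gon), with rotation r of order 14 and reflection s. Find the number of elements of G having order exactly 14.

The elements of order 14 are: r, r^3, r^5, r^9, r^11, r^13.
That's 6.

6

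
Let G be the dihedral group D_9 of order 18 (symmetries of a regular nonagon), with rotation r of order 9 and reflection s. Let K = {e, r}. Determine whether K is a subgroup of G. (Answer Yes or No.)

No

r ∈ K but its inverse r^8 ∉ K, so K is not a subgroup.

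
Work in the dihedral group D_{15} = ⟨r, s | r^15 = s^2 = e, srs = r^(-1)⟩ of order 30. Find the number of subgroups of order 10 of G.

|G| = 30 and 10 | 30, so subgroups of order 10 are possible by Lagrange.
The subgroups of order 10 are: {e, r^3, r^6, r^9, r^12, rs, r^4s, r^7s, r^10s, r^13s}; {e, r^3, r^6, r^9, r^12, r^2s, r^5s, r^8s, r^11s, r^14s}; {e, r^3, r^6, r^9, r^12, s, r^3s, r^6s, r^9s, r^12s}.
So G has 3 subgroups of order 10.

3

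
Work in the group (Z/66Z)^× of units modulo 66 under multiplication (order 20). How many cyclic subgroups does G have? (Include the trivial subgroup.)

8

Each element a generates a cyclic subgroup ⟨a⟩; distinct elements may generate the same one (a cyclic group of order d has φ(d) generators).
Cyclic subgroups by order — order 1: 1; order 2: 3; order 5: 1; order 10: 3.
Total: 8.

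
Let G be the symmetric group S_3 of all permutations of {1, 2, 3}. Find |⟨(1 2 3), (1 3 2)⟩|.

|⟨(1 2 3)⟩| = 3 and |⟨(1 3 2)⟩| = 3, so |H| is a multiple of lcm(3, 3) = 3 and divides |G| = 6.
Closing under the operation: H = {e, (1 2 3), (1 3 2)}, so |H| = 3.

3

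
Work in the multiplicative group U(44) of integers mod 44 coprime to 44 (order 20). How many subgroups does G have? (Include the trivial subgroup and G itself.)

10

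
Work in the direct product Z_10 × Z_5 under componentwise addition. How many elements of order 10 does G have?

24

An element (a,b) has order lcm(ord(a), ord(b)); count pairs with lcm equal to 10.
Enumerating gives 24 such elements.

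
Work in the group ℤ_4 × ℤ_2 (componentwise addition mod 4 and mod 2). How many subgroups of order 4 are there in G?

|G| = 8 and 4 | 8, so subgroups of order 4 are possible by Lagrange.
The subgroups of order 4 are: {(0,0), (0,1), (2,0), (2,1)}; {(0,0), (1,0), (2,0), (3,0)}; {(0,0), (1,1), (2,0), (3,1)}.
So G has 3 subgroups of order 4.

3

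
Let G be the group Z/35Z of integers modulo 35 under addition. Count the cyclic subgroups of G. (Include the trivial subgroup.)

4

Group the elements of G by the cyclic subgroup they generate; each cyclic subgroup of order d accounts for φ(d) elements.
Cyclic subgroups by order — order 1: 1; order 5: 1; order 7: 1; order 35: 1.
Total: 4.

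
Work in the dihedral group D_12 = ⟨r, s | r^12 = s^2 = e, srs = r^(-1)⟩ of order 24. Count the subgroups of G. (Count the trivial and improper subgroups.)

34

|G| = 24, so by Lagrange every subgroup order divides 24. Divisors: 1, 2, 3, 4, 6, 8, 12, 24.
Subgroups by order — order 1: 1; order 2: 13; order 3: 1; order 4: 7; order 6: 5; order 8: 3; order 12: 3; order 24: 1.
Total: 1 + 13 + 1 + 7 + 5 + 3 + 3 + 1 = 34.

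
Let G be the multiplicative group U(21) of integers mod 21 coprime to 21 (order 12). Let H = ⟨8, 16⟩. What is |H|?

|⟨8⟩| = 2 and |⟨16⟩| = 3, so |H| is a multiple of lcm(2, 3) = 6 and divides |G| = 12.
Closing under the operation: H = {1, 2, 4, 8, 11, 16}, so |H| = 6.

6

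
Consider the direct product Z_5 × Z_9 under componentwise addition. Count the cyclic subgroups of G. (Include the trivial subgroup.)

6

Group the elements of G by the cyclic subgroup they generate; each cyclic subgroup of order d accounts for φ(d) elements.
Cyclic subgroups by order — order 1: 1; order 3: 1; order 5: 1; order 9: 1; order 15: 1; order 45: 1.
Total: 6.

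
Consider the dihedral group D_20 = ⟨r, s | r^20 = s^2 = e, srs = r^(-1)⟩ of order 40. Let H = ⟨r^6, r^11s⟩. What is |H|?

20

|⟨r^6⟩| = 10 and |⟨r^11s⟩| = 2, so |H| is a multiple of lcm(10, 2) = 10 and divides |G| = 40.
Closing under the operation: H = {e, r^2, r^4, r^6, r^8, r^10, r^12, r^14, r^16, r^18, rs, r^3s, r^5s, r^7s, r^9s, r^11s, r^13s, r^15s, r^17s, r^19s}, so |H| = 20.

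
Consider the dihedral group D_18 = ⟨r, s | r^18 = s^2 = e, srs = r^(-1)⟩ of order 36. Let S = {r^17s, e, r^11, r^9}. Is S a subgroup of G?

No

r^11 ∈ S but its inverse r^7 ∉ S, so S is not a subgroup.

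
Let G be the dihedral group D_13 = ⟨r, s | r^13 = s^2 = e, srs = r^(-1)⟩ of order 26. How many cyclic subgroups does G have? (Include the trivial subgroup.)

A cyclic subgroup of order d is generated by each of its φ(d) elements of order d, so the cyclic subgroups of order d number (#elements of order d)/φ(d).
Cyclic subgroups by order — order 1: 1; order 2: 13; order 13: 1.
Total: 15.

15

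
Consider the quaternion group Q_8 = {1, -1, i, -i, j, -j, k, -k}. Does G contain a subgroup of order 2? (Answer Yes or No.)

Yes

2 | 8. A subgroup of order 2 is {1, -1}.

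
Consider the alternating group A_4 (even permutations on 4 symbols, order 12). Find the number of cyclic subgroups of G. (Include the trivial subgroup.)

8

Group the elements of G by the cyclic subgroup they generate; each cyclic subgroup of order d accounts for φ(d) elements.
Cyclic subgroups by order — order 1: 1; order 2: 3; order 3: 4.
Total: 8.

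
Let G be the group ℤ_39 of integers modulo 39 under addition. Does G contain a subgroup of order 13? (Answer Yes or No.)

Yes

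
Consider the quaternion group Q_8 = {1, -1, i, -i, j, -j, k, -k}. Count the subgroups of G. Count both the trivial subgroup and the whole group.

|G| = 8, so by Lagrange every subgroup order divides 8. Divisors: 1, 2, 4, 8.
Subgroups by order — order 1: 1; order 2: 1; order 4: 3; order 8: 1.
Total: 1 + 1 + 3 + 1 = 6.

6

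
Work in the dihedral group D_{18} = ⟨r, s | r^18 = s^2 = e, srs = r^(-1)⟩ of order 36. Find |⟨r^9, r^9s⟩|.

|⟨r^9⟩| = 2 and |⟨r^9s⟩| = 2, so |H| is a multiple of lcm(2, 2) = 2 and divides |G| = 36.
Closing under the operation: H = {e, r^9, s, r^9s}, so |H| = 4.

4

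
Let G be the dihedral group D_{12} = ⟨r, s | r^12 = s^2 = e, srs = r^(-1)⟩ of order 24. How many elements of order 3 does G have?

2

The elements of order 3 are: r^4, r^8.
That's 2.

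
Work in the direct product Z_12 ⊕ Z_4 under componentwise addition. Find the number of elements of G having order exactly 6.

An element (a,b) has order lcm(ord(a), ord(b)); count pairs with lcm equal to 6.
Enumerating gives 6 such elements.

6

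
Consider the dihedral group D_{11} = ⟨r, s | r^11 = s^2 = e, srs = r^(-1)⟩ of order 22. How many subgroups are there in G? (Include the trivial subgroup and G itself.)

14

|G| = 22, so by Lagrange every subgroup order divides 22. Divisors: 1, 2, 11, 22.
Subgroups by order — order 1: 1; order 2: 11; order 11: 1; order 22: 1.
Total: 1 + 11 + 1 + 1 = 14.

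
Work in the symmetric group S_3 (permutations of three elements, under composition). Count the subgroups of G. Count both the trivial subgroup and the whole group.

6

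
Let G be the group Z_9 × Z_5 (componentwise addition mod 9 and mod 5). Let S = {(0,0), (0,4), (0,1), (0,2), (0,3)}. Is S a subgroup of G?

|S| = 5 divides |G| = 45, consistent with Lagrange.
S contains the identity, every element's inverse is in S, and S is closed under +: it is a subgroup.
In fact S = ⟨(0,1)⟩.

Yes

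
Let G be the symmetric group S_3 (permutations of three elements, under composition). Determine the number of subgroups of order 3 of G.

|G| = 6 and 3 | 6, so subgroups of order 3 are possible by Lagrange.
The subgroups of order 3 are: {e, (1 2 3), (1 3 2)}.
So G has 1 subgroup of order 3.

1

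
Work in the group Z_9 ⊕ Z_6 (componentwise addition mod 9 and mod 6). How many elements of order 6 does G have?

8

An element (a,b) has order lcm(ord(a), ord(b)); count pairs with lcm equal to 6.
Enumerating gives 8 such elements.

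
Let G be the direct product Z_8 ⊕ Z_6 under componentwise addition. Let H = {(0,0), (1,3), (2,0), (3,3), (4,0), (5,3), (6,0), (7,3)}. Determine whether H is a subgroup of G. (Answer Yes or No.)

|H| = 8 divides |G| = 48, consistent with Lagrange.
H contains the identity, every element's inverse is in H, and H is closed under +: it is a subgroup.
In fact H = ⟨(7,3)⟩.

Yes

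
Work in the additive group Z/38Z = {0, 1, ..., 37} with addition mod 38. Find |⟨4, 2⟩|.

19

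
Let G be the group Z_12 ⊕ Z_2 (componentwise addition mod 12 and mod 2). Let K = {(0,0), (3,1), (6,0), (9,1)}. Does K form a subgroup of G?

Yes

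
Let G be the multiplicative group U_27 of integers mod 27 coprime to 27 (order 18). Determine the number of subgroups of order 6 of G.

|G| = 18 and 6 | 18, so subgroups of order 6 are possible by Lagrange.
The subgroups of order 6 are: {1, 8, 10, 17, 19, 26}.
So G has 1 subgroup of order 6.

1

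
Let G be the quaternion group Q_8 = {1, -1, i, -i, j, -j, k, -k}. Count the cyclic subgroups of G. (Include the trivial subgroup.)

Group the elements of G by the cyclic subgroup they generate; each cyclic subgroup of order d accounts for φ(d) elements.
Cyclic subgroups by order — order 1: 1; order 2: 1; order 4: 3.
Total: 5.

5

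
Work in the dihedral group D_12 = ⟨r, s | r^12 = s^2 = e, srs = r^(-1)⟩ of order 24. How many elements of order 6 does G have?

The elements of order 6 are: r^2, r^10.
That's 2.

2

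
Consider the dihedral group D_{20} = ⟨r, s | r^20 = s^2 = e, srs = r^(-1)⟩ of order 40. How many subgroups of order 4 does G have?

11

|G| = 40 and 4 | 40, so subgroups of order 4 are possible by Lagrange.
The subgroups of order 4 are: {e, r^10, s, r^10s}; {e, r^10, rs, r^11s}; {e, r^10, r^2s, r^12s}; {e, r^10, r^3s, r^13s}; … (11 in all).
So G has 11 subgroups of order 4.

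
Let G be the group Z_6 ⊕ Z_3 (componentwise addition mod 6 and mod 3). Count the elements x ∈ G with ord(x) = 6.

8

An element (a,b) has order lcm(ord(a), ord(b)); count pairs with lcm equal to 6.
Enumerating gives 8 such elements.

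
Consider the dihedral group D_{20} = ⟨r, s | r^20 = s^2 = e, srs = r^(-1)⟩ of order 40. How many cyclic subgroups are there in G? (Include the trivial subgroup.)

26

A cyclic subgroup of order d is generated by each of its φ(d) elements of order d, so the cyclic subgroups of order d number (#elements of order d)/φ(d).
Cyclic subgroups by order — order 1: 1; order 2: 21; order 4: 1; order 5: 1; order 10: 1; order 20: 1.
Total: 26.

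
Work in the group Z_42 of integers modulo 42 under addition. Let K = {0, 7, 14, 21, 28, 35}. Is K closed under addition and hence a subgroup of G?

Yes

|K| = 6 divides |G| = 42, consistent with Lagrange.
K contains the identity, every element's inverse is in K, and K is closed under +: it is a subgroup.
In fact K = ⟨35⟩.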